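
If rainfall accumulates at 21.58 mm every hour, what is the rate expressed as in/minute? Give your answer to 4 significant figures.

0.01416 in/minute

21.58 mm/hour × 0.0393701 in/mm × 0.0166667 hour/minute = 0.01416 in/minute.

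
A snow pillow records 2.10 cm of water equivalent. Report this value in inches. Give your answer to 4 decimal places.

0.8268 in

1 cm = 0.393701 in, so 2.10 × 0.393701 = 0.8268 in.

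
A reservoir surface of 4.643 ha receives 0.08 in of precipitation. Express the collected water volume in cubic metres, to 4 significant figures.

Depth: 0.08 in × 25.4 = 2.032 mm.
Area: 4.643 ha = 46430 m².
1 mm over 1 m² is 1 L, so volume = 2.032 × 46430 = 94345.76 L = 94.35 m³.

94.35 cubic metres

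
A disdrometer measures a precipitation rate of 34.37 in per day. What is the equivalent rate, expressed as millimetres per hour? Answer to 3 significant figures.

36.4 mm/hour

34.37 in/day × 25.4 mm/in × 0.0416667 day/hour = 36.4 mm/hour.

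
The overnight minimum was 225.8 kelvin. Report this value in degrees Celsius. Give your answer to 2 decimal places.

°C = 225.8 − 273.15 = -47.35 °C.

-47.35 °C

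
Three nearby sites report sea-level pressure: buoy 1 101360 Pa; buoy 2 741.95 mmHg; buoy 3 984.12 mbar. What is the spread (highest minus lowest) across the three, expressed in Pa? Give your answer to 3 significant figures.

buoy 2: 741.95 mmHg = 98918.55 Pa.
buoy 3: 984.12 mb = 98412.00 Pa.
Spread: 101360.00 − 98412.00 = 2950 Pa.

2950 Pa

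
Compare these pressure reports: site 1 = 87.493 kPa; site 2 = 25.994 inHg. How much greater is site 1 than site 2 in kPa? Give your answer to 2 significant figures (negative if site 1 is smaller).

-0.53 kPa

site 2: 25.994 inHg = 88.0258 kPa.
Difference: 87.4930 − 88.0258 = -0.53 kPa.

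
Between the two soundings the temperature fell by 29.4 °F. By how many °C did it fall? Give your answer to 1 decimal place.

16.3 °C

A change of 1 °C equals a change of 1.8 °F: Δ°C = 29.4 × 0.5556 = 16.3 °C.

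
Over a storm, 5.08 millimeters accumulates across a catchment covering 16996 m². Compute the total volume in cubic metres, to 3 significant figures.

1 mm over 1 m² is 1 L, so volume = 5.08 × 16996 = 86339.68 L = 86.3 m³.

86.3 cubic metres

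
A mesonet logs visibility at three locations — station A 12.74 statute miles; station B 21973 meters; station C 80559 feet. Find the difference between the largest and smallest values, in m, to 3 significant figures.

4050 m

station A: 12.74 SM = 20503.04 m.
station C: 80559 ft = 24554.38 m.
Spread: 24554.38 − 20503.04 = 4050 m.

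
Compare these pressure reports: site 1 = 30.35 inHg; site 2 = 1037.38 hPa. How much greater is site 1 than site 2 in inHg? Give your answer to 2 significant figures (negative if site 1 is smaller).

site 2: 1037.38 hPa = 30.6338 inHg.
Difference: 30.3500 − 30.6338 = -0.28 inHg.

-0.28 inHg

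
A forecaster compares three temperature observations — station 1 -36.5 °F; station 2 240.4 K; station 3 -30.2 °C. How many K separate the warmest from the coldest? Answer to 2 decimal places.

7.86 K

station 1: -36.5 °F = -38.056 °C.
station 2: 240.4 K = -32.750 °C.
Spread: (-30.200) − (-38.056) = 7.856 °C.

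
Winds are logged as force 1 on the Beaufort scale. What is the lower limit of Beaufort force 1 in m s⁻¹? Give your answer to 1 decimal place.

Beaufort 1 (light air) spans 0.3–1.5 m/s.

0.3 m/s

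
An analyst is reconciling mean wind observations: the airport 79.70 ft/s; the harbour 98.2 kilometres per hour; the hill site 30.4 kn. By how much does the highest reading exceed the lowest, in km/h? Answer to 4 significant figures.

the airport: 79.70 ft/s = 87.4532 km/h.
the hill site: 30.4 kt = 56.3008 km/h.
Spread: 98.2000 − 56.3008 = 41.90 km/h.

41.90 km/h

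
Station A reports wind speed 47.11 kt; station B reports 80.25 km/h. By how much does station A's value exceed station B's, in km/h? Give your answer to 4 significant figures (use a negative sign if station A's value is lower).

6.998 km/h

station A: 47.11 kt = 87.24772 km/h.
Difference: 87.24772 − 80.25000 = 6.998 km/h.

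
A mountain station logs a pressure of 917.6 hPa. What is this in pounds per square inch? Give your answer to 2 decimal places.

13.31 psi

1 hPa = 0.0145038 psi, so 917.6 × 0.0145038 = 13.31 psi.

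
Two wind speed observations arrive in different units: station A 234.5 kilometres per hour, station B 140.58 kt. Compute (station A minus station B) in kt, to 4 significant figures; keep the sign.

station A: 234.5 km/h = 126.6199 kt.
Difference: 126.6199 − 140.5800 = -13.96 kt.

-13.96 kt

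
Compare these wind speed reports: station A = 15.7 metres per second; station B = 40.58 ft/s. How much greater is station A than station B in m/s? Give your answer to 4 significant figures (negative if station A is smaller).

station B: 40.58 ft/s = 12.36878 m/s.
Difference: 15.70000 − 12.36878 = 3.331 m/s.

3.331 m/s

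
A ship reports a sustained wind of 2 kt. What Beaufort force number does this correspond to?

2 kt lies in the Beaufort 1 band (light air, 1–3 kt).

Beaufort force 1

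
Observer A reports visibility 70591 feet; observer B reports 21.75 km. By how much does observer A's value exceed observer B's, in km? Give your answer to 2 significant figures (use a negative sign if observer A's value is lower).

observer A: 70591 ft = 21.5161 km.
Difference: 21.5161 − 21.7500 = -0.23 km.

-0.23 km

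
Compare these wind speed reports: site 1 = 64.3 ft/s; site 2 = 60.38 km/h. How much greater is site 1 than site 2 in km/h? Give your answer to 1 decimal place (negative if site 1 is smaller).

10.2 km/h

site 1: 64.3 ft/s = 70.555 km/h.
Difference: 70.555 − 60.380 = 10.2 km/h.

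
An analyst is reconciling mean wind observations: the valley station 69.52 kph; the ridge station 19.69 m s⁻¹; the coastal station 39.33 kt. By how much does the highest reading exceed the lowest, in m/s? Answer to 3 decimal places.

0.922 m/s

the valley station: 69.52 km/h = 19.31111 m/s.
the coastal station: 39.33 kt = 20.23310 m/s.
Spread: 20.23310 − 19.31111 = 0.922 m/s.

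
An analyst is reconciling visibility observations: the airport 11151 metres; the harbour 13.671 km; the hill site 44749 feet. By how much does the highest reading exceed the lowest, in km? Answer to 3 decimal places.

the airport: 11151 m = 11.15100 km.
the hill site: 44749 ft = 13.63950 km.
Spread: 13.67100 − 11.15100 = 2.520 km.

2.520 km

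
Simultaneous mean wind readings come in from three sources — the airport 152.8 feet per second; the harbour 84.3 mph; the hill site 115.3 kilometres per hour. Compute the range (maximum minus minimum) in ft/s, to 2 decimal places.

47.72 ft/s

the harbour: 84.3 mph = 123.6400 ft/s.
the hill site: 115.3 km/h = 105.0780 ft/s.
Spread: 152.8000 − 105.0780 = 47.72 ft/s.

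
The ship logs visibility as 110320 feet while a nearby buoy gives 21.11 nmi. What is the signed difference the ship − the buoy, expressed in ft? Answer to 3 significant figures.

-17900 ft

the buoy: 21.11 nmi = 128266.80 ft.
Difference: 110320.00 − 128266.80 = -17900 ft.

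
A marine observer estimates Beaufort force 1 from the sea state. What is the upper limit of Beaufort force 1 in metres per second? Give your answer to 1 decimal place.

Beaufort 1 (light air) spans 0.3–1.5 m/s.

1.5 m/s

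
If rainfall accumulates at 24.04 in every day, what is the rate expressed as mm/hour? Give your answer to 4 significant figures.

24.04 in/day × 25.4 mm/in × 0.0416667 day/hour = 25.44 mm/hour.

25.44 mm/hour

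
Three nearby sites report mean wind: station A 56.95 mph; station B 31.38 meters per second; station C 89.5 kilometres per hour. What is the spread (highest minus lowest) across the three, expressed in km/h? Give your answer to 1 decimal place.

23.5 km/h

station A: 56.95 mph = 91.652 km/h.
station B: 31.38 m/s = 112.968 km/h.
Spread: 112.968 − 89.500 = 23.5 km/h.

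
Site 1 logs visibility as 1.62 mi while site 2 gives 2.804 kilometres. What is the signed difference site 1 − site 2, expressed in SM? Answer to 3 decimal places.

-0.122 SM

site 2: 2.804 km = 1.74232 SM.
Difference: 1.62000 − 1.74232 = -0.122 SM.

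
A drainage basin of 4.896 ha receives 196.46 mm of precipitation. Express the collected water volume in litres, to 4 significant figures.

Area: 4.896 ha = 48960 m².
1 mm over 1 m² is 1 L, so volume = 196.46 × 48960 = 9618681.6 L ≈ 9619000 L.

9619000 litres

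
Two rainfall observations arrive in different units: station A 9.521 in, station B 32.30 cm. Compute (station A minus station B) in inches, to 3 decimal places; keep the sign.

station B: 32.30 cm = 12.71654 in.
Difference: 9.52100 − 12.71654 = -3.196 in.

-3.196 in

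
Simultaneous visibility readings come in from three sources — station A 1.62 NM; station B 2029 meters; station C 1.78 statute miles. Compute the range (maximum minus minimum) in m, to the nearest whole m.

971 m

station A: 1.62 nmi = 3000.24 m.
station C: 1.78 SM = 2864.63 m.
Spread: 3000.24 − 2029.00 = 971 m.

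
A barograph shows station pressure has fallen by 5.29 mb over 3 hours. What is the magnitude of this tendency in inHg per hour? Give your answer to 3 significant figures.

0.0521 inHg per hour

5.29 mb / 3 h × 0.02953 inHg/mb = 0.0521 inHg/h.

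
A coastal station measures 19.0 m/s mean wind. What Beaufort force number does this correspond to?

19.0 m/s lies in the Beaufort 8 band (gale, 17.2–20.7 m/s).

Beaufort force 8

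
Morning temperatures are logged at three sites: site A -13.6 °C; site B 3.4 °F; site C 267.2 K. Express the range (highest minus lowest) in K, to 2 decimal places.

site B: 3.4 °F = -15.889 °C.
site C: 267.2 K = -5.950 °C.
Spread: (-5.950) − (-15.889) = 9.939 °C.

9.94 K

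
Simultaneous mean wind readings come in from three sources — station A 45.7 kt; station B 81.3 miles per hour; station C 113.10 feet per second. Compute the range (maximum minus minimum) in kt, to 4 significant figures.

24.95 kt

station B: 81.3 mph = 70.6478 kt.
station C: 113.10 ft/s = 67.0099 kt.
Spread: 70.6478 − 45.7000 = 24.95 kt.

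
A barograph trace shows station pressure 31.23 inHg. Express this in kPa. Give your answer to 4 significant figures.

1 inHg = 3.38639 kPa, so 31.23 × 3.38639 = 105.8 kPa.

105.8 kPa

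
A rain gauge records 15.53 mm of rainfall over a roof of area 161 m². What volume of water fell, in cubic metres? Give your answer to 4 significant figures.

1 mm over 1 m² is 1 L, so volume = 15.53 × 161 = 2500.33 L = 2.500 m³.

2.500 cubic metres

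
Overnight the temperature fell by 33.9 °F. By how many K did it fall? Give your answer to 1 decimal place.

18.8 K

Converting a difference, only the 9/5 scale factor applies: ΔK = 33.9 × 0.5556 = 18.8 K.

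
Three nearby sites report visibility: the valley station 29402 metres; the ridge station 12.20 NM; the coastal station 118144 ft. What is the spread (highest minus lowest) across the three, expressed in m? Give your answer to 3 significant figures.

the ridge station: 12.20 nmi = 22594.40 m.
the coastal station: 118144 ft = 36010.29 m.
Spread: 36010.29 − 22594.40 = 13400 m.

13400 m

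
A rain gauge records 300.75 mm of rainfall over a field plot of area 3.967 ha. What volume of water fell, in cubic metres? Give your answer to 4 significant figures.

Area: 3.967 ha = 39670 m².
1 mm over 1 m² is 1 L, so volume = 300.75 × 39670 = 11930752 L = 11930 m³.

11930 cubic metres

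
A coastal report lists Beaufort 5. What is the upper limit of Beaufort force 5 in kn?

Beaufort 5 (fresh breeze) spans 17–21 knots.

21 kt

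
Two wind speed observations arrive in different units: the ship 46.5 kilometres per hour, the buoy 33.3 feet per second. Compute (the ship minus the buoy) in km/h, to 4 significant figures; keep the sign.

the buoy: 33.3 ft/s = 36.53942 km/h.
Difference: 46.50000 − 36.53942 = 9.961 km/h.

9.961 km/h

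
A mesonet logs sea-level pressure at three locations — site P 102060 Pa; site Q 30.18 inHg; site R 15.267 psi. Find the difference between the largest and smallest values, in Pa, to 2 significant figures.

site Q: 30.18 inHg = 102201.22 Pa.
site R: 15.267 psi = 105262.26 Pa.
Spread: 105262.26 − 102060.00 = 3200 Pa.

3200 Pa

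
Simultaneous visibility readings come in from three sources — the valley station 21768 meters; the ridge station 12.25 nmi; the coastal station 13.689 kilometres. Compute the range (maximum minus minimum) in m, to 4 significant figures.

8998 m

the ridge station: 12.25 nmi = 22687.00 m.
the coastal station: 13.689 km = 13689.00 m.
Spread: 22687.00 − 13689.00 = 8998 m.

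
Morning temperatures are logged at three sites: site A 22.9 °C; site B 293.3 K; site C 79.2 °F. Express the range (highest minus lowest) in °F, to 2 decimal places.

10.93 °F

site B: 293.3 K = 20.150 °C.
site C: 79.2 °F = 26.222 °C.
Spread: 26.222 − 20.150 = 6.072 °C = 10.93 °F.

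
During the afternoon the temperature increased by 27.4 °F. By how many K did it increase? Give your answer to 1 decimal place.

15.2 K

For a temperature change the 32° offset cancels: ΔK = 27.4 × 0.5556 = 15.2 K.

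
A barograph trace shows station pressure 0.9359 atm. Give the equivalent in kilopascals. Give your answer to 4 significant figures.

1 atm = 101.325 kPa, so 0.9359 × 101.325 = 94.83 kPa.

94.83 kPa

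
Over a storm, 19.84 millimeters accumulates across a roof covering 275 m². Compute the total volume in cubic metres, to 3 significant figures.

1 mm over 1 m² is 1 L, so volume = 19.84 × 275 = 5456 L = 5.46 m³.

5.46 cubic metres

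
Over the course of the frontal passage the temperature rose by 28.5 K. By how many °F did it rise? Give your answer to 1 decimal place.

Converting a difference, only the 9/5 scale factor applies: Δ°F = 28.5 × 1.8 = 51.3 °F.

51.3 °F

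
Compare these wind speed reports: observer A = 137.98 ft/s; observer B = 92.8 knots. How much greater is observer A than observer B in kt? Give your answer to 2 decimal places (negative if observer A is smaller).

observer A: 137.98 ft/s = 81.7509 kt.
Difference: 81.7509 − 92.8000 = -11.05 kt.

-11.05 kt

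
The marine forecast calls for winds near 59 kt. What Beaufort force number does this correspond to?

59 kt lies in the Beaufort 11 band (violent storm, 56–63 kt).

Beaufort force 11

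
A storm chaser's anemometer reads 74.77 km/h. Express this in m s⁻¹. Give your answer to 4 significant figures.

1 km/h = 0.277778 m/s, so 74.77 × 0.277778 = 20.77 m/s.

20.77 m/s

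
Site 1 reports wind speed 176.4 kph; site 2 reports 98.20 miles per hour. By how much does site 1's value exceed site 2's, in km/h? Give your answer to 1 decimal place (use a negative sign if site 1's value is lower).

18.4 km/h

site 2: 98.20 mph = 158.038 km/h.
Difference: 176.400 − 158.038 = 18.4 km/h.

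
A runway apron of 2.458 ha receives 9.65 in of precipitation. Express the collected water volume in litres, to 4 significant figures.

Depth: 9.65 in × 25.4 = 245.11 mm.
Area: 2.458 ha = 24580 m².
1 mm over 1 m² is 1 L, so volume = 245.11 × 24580 = 6024803.8 L ≈ 6025000 L.

6025000 litres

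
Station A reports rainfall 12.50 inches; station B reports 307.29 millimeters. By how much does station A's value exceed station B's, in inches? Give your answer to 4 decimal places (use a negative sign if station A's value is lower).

station B: 307.29 mm = 12.098031 in.
Difference: 12.500000 − 12.098031 = 0.4020 in.

0.4020 in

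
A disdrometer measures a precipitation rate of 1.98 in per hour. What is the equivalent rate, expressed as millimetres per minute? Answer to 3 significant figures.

0.838 mm/minute

1.98 in/hour × 25.4 mm/in × 0.0166667 hour/minute = 0.838 mm/minute.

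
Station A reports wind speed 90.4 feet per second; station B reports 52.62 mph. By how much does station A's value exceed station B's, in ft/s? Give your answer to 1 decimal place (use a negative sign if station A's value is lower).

13.2 ft/s

station B: 52.62 mph = 77.176 ft/s.
Difference: 90.400 − 77.176 = 13.2 ft/s.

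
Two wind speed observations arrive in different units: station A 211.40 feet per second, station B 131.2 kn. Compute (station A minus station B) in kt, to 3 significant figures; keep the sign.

station A: 211.40 ft/s = 125.2511 kt.
Difference: 125.2511 − 131.2000 = -5.95 kt.

-5.95 kt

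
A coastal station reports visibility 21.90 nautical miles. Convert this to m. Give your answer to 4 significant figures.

1 nmi = 1852 m, so 21.90 × 1852 = 40560 m.

40560 m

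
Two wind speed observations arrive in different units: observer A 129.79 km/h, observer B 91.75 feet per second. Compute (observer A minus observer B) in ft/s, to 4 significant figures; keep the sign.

observer A: 129.79 km/h = 118.2834 ft/s.
Difference: 118.2834 − 91.7500 = 26.53 ft/s.

26.53 ft/s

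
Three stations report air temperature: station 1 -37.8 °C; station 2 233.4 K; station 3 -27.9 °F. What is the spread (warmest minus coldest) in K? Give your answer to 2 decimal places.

6.47 K

station 2: 233.4 K = -39.750 °C.
station 3: -27.9 °F = -33.278 °C.
Spread: (-33.278) − (-39.750) = 6.472 °C.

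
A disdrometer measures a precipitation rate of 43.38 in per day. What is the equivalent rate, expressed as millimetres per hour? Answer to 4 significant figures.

43.38 in/day × 25.4 mm/in × 0.0416667 day/hour = 45.91 mm/hour.

45.91 mm/hour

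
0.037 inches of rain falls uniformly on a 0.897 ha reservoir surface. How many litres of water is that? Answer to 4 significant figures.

8430 litres

Depth: 0.037 in × 25.4 = 0.9398 mm.
Area: 0.897 ha = 8970 m².
1 mm over 1 m² is 1 L, so volume = 0.9398 × 8970 = 8430.006 L ≈ 8430 L.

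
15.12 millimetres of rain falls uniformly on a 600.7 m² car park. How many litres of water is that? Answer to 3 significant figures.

1 mm over 1 m² is 1 L, so volume = 15.12 × 600.7 = 9082.584 L ≈ 9080 L.

9080 litres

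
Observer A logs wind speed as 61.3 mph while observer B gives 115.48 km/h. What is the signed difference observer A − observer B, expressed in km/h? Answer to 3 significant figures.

observer A: 61.3 mph = 98.653 km/h.
Difference: 98.653 − 115.480 = -16.8 km/h.

-16.8 km/h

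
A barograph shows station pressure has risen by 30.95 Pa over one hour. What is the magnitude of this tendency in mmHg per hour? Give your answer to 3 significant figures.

30.95 Pa / 1 h × 0.00750062 mmHg/Pa = 0.232 mmHg/h.

0.232 mmHg per hour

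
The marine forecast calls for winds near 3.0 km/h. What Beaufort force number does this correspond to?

3.0 km/h = 0.8 m/s, which is Beaufort 1 (light air, 0.3–1.5 m/s).

Beaufort force 1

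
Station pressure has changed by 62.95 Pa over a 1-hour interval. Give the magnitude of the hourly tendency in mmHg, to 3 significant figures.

0.472 mmHg per hour

62.95 Pa / 1 h × 0.00750062 mmHg/Pa = 0.472 mmHg/h.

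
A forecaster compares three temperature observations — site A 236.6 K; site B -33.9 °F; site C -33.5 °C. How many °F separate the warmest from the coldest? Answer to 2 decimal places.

5.60 °F

site A: 236.6 K = -36.550 °C.
site B: -33.9 °F = -36.611 °C.
Spread: (-33.500) − (-36.611) = 3.111 °C = 5.60 °F.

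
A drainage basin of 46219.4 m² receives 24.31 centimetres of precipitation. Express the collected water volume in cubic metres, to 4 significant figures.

11240 cubic metres

Depth: 24.31 cm × 10 = 243.1 mm.
1 mm over 1 m² is 1 L, so volume = 243.1 × 46219.4 = 11235936 L = 11240 m³.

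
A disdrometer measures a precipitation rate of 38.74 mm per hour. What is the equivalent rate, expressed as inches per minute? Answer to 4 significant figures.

0.02542 in/minute

38.74 mm/hour × 0.0393701 in/mm × 0.0166667 hour/minute = 0.02542 in/minute.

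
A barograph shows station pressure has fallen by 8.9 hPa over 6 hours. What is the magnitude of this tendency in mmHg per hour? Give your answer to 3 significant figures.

8.9 hPa / 6 h × 0.750062 mmHg/hPa = 1.11 mmHg/h.

1.11 mmHg per hour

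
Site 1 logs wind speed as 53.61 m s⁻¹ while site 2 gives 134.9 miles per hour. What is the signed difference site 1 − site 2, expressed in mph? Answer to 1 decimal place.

-15.0 mph

site 1: 53.61 m/s = 119.922 mph.
Difference: 119.922 − 134.900 = -15.0 mph.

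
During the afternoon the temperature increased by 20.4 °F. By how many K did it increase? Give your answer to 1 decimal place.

11.3 K

For a temperature change the 32° offset cancels: ΔK = 20.4 × 0.5556 = 11.3 K.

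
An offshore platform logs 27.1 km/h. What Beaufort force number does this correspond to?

Beaufort force 4

27.1 km/h = 7.5 m/s, which is Beaufort 4 (moderate breeze, 5.5–7.9 m/s).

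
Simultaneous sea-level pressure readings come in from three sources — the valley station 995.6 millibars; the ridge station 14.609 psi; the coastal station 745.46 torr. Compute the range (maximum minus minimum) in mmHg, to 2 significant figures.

the valley station: 995.6 mb = 746.76 mmHg.
the ridge station: 14.609 psi = 755.50 mmHg.
Spread: 755.50 − 745.46 = 10 mmHg.

10 mmHg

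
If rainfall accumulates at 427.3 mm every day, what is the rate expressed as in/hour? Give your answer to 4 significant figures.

427.3 mm/day × 0.0393701 in/mm × 0.0416667 day/hour = 0.7010 in/hour.

0.7010 in/hour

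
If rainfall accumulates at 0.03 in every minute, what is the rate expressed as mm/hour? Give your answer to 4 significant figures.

45.72 mm/hour

0.03 in/minute × 25.4 mm/in × 60 minute/hour = 45.72 mm/hour.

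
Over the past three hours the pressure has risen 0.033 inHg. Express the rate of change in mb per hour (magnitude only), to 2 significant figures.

0.033 inHg / 3 h × 33.8639 mb/inHg = 0.37 mb/h.

0.37 mb per hour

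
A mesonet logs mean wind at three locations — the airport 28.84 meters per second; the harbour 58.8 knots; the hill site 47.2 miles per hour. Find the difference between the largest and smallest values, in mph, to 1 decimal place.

the airport: 28.84 m/s = 64.513 mph.
the harbour: 58.8 kt = 67.666 mph.
Spread: 67.666 − 47.200 = 20.5 mph.

20.5 mph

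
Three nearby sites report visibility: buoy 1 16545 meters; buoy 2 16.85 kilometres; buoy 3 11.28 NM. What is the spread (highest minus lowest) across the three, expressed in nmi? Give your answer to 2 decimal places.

buoy 1: 16545 m = 8.9336 nmi.
buoy 2: 16.85 km = 9.0983 nmi.
Spread: 11.2800 − 8.9336 = 2.35 nmi.

2.35 nmi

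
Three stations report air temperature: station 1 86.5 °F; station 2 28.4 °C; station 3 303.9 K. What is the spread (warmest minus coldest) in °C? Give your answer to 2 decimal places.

station 1: 86.5 °F = 30.278 °C.
station 3: 303.9 K = 30.750 °C.
Spread: 30.750 − 28.400 = 2.350 °C.

2.35 °C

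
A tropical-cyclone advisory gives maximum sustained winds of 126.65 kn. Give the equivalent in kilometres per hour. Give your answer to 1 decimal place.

1 kt = 1.852 km/h, so 126.65 × 1.852 = 234.6 km/h.

234.6 km/h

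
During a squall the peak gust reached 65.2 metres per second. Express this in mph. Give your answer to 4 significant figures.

1 m/s = 2.23694 mph, so 65.2 × 2.23694 = 145.8 mph.

145.8 mph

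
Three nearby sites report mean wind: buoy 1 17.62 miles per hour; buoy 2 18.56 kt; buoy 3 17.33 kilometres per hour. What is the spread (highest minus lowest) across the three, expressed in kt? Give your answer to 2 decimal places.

buoy 1: 17.62 mph = 15.3114 kt.
buoy 3: 17.33 km/h = 9.3575 kt.
Spread: 18.5600 − 9.3575 = 9.20 kt.

9.20 kt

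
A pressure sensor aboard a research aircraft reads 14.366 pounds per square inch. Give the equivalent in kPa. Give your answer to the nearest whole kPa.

1 psi = 6.89476 kPa, so 14.366 × 6.89476 = 99 kPa.

99 kPa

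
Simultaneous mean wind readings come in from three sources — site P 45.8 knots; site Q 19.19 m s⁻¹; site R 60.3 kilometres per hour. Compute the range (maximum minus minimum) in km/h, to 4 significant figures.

24.52 km/h

site P: 45.8 kt = 84.8216 km/h.
site Q: 19.19 m/s = 69.0840 km/h.
Spread: 84.8216 − 60.3000 = 24.52 km/h.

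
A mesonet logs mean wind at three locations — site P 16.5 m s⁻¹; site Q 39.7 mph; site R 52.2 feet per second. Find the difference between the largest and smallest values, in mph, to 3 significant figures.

4.11 mph

site P: 16.5 m/s = 36.9094 mph.
site R: 52.2 ft/s = 35.5909 mph.
Spread: 39.7000 − 35.5909 = 4.11 mph.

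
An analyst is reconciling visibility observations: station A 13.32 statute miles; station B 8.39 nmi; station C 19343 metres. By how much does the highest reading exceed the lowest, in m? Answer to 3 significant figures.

5900 m

station A: 13.32 SM = 21436.46 m.
station B: 8.39 nmi = 15538.28 m.
Spread: 21436.46 − 15538.28 = 5900 m.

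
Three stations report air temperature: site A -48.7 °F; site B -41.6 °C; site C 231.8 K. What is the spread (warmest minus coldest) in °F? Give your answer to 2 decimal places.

site A: -48.7 °F = -44.833 °C.
site C: 231.8 K = -41.350 °C.
Spread: (-41.350) − (-44.833) = 3.483 °C = 6.27 °F.

6.27 °F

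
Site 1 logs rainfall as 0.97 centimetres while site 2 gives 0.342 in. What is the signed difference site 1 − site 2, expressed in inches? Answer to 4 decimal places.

site 1: 0.97 cm = 0.381890 in.
Difference: 0.381890 − 0.342000 = 0.0399 in.

0.0399 in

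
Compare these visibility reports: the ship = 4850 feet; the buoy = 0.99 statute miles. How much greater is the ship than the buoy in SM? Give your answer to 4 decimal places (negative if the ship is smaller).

-0.0714 SM

the ship: 4850 ft = 0.918561 SM.
Difference: 0.918561 − 0.990000 = -0.0714 SM.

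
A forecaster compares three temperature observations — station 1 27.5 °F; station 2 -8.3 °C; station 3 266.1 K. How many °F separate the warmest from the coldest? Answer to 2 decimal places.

10.44 °F

station 1: 27.5 °F = -2.500 °C.
station 3: 266.1 K = -7.050 °C.
Spread: (-2.500) − (-8.300) = 5.800 °C = 10.44 °F.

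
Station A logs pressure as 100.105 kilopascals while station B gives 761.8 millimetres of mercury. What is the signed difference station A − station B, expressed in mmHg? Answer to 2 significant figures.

-11 mmHg

station A: 100.105 kPa = 750.85 mmHg.
Difference: 750.85 − 761.80 = -11 mmHg.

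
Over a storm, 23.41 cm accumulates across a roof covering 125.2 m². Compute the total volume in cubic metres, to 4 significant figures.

Depth: 23.41 cm × 10 = 234.1 mm.
1 mm over 1 m² is 1 L, so volume = 234.1 × 125.2 = 29309.32 L = 29.31 m³.

29.31 cubic metres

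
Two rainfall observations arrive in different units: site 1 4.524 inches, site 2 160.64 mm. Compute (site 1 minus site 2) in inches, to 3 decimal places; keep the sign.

site 2: 160.64 mm = 6.32441 in.
Difference: 4.52400 − 6.32441 = -1.800 in.

-1.800 in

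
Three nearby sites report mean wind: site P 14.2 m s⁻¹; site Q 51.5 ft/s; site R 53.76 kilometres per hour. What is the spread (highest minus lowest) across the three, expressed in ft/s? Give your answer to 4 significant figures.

4.912 ft/s

site P: 14.2 m/s = 46.58793 ft/s.
site R: 53.76 km/h = 48.99388 ft/s.
Spread: 51.50000 − 46.58793 = 4.912 ft/s.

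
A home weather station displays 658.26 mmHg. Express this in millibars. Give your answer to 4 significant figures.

1 mmHg = 1.33322 mb, so 658.26 × 1.33322 = 877.6 mb.

877.6 mb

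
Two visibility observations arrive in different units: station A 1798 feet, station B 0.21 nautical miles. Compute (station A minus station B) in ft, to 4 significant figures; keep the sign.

522.0 ft

station B: 0.21 nmi = 1275.984 ft.
Difference: 1798.000 − 1275.984 = 522.0 ft.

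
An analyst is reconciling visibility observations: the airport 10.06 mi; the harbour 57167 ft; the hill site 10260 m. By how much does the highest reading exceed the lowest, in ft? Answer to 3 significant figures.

23500 ft

the airport: 10.06 SM = 53116.80 ft.
the hill site: 10260 m = 33661.42 ft.
Spread: 57167.00 − 33661.42 = 23500 ft.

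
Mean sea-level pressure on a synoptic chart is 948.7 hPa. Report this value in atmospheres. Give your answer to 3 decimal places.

0.936 atm

1 hPa = 0.000986923 atm, so 948.7 × 0.000986923 = 0.936 atm.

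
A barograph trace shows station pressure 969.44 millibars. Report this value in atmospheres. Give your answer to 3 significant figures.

0.957 atm

1 mb = 0.000986923 atm, so 969.44 × 0.000986923 = 0.957 atm.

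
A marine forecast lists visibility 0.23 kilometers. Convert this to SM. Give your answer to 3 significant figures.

0.143 SM

1 km = 0.621371 SM, so 0.23 × 0.621371 = 0.143 SM.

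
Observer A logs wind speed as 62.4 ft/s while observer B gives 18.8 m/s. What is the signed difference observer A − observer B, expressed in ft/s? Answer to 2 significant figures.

0.72 ft/s

observer B: 18.8 m/s = 61.6798 ft/s.
Difference: 62.4000 − 61.6798 = 0.72 ft/s.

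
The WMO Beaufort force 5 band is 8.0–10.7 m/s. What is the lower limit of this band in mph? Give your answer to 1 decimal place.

8.0–10.7 m/s × 2.237 = 17.9–23.9 mph.

17.9 mph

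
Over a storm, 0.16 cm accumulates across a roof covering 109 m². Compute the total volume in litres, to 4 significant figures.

174.4 litres

Depth: 0.16 cm × 10 = 1.6 mm.
1 mm over 1 m² is 1 L, so volume = 1.6 × 109 = 174.4 L.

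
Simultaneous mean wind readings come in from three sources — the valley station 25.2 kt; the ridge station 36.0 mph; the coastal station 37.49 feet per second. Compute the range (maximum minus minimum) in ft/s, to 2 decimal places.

the valley station: 25.2 kt = 42.5328 ft/s.
the ridge station: 36.0 mph = 52.8000 ft/s.
Spread: 52.8000 − 37.4900 = 15.31 ft/s.

15.31 ft/s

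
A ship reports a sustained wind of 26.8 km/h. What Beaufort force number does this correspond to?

Beaufort force 4

26.8 km/h = 7.4 m/s, which is Beaufort 4 (moderate breeze, 5.5–7.9 m/s).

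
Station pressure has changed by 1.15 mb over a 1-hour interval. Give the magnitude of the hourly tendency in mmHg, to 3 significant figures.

0.863 mmHg per hour

1.15 mb / 1 h × 0.750062 mmHg/mb = 0.863 mmHg/h.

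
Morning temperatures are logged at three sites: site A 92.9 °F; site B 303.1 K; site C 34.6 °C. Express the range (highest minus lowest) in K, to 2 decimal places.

site A: 92.9 °F = 33.833 °C.
site B: 303.1 K = 29.950 °C.
Spread: 34.600 − 29.950 = 4.650 °C.

4.65 K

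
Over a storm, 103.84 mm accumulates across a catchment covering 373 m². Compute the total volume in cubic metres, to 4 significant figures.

38.73 cubic metres

1 mm over 1 m² is 1 L, so volume = 103.84 × 373 = 38732.32 L = 38.73 m³.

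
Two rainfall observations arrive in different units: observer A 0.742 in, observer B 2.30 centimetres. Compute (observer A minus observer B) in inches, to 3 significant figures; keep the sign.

-0.164 in

observer B: 2.30 cm = 0.90551 in.
Difference: 0.74200 − 0.90551 = -0.164 in.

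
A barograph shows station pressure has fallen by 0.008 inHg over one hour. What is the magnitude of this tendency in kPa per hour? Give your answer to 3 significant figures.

0.0271 kPa per hour

0.008 inHg / 1 h × 3.38639 kPa/inHg = 0.0271 kPa/h.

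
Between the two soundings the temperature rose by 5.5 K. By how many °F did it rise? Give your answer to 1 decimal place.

9.9 °F

A change of 1 °C equals a change of 1.8 °F: Δ°F = 5.5 × 1.8 = 9.9 °F.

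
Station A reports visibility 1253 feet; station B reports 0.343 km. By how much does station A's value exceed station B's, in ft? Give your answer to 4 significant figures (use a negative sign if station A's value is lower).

station B: 0.343 km = 1125.328 ft.
Difference: 1253.000 − 1125.328 = 127.7 ft.

127.7 ft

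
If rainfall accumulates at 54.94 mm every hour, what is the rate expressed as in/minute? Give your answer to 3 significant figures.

54.94 mm/hour × 0.0393701 in/mm × 0.0166667 hour/minute = 0.0360 in/minute.

0.0360 in/minute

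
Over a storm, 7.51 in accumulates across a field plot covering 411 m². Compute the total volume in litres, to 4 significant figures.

Depth: 7.51 in × 25.4 = 190.754 mm.
1 mm over 1 m² is 1 L, so volume = 190.754 × 411 = 78399.894 L ≈ 78400 L.

78400 litres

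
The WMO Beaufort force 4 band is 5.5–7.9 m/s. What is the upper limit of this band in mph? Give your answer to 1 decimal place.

5.5–7.9 m/s × 2.237 = 12.3–17.7 mph.

17.7 mph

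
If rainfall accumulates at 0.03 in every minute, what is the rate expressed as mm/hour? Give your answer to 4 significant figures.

45.72 mm/hour

0.03 in/minute × 25.4 mm/in × 60 minute/hour = 45.72 mm/hour.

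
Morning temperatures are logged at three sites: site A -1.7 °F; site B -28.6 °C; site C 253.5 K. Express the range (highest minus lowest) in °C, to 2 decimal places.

site A: -1.7 °F = -18.722 °C.
site C: 253.5 K = -19.650 °C.
Spread: (-18.722) − (-28.600) = 9.878 °C.

9.88 °C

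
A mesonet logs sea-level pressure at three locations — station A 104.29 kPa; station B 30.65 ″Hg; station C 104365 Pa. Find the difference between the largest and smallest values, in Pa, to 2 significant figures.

station A: 104.29 kPa = 104290.00 Pa.
station B: 30.65 inHg = 103792.82 Pa.
Spread: 104365.00 − 103792.82 = 570 Pa.

570 Pa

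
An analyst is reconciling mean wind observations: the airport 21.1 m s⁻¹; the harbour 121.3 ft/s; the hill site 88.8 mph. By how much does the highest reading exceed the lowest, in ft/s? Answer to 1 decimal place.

the airport: 21.1 m/s = 69.226 ft/s.
the hill site: 88.8 mph = 130.240 ft/s.
Spread: 130.240 − 69.226 = 61.0 ft/s.

61.0 ft/s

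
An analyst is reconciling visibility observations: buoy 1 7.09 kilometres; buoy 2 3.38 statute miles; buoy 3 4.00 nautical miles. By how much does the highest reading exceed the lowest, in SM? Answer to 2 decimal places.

buoy 1: 7.09 km = 4.4055 SM.
buoy 3: 4.00 nmi = 4.6031 SM.
Spread: 4.6031 − 3.3800 = 1.22 SM.

1.22 SM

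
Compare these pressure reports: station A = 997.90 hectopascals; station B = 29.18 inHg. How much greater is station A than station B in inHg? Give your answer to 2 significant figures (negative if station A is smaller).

0.29 inHg

station A: 997.90 hPa = 29.4680 inHg.
Difference: 29.4680 − 29.1800 = 0.29 inHg.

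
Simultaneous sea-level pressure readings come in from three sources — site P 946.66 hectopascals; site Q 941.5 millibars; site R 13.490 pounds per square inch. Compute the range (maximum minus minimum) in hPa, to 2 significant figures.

site Q: 941.5 mb = 941.50 hPa.
site R: 13.490 psi = 930.10 hPa.
Spread: 946.66 − 930.10 = 17 hPa.

17 hPa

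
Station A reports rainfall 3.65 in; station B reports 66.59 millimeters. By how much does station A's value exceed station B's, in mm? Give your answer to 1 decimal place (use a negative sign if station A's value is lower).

26.1 mm

station A: 3.65 in = 92.710 mm.
Difference: 92.710 − 66.590 = 26.1 mm.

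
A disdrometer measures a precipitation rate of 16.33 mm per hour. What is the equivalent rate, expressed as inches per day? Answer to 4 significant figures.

16.33 mm/hour × 0.0393701 in/mm × 24 hour/day = 15.43 in/day.

15.43 in/day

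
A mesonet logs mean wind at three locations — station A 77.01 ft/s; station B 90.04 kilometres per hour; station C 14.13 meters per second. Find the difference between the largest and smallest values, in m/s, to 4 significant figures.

station A: 77.01 ft/s = 23.4726 m/s.
station B: 90.04 km/h = 25.0111 m/s.
Spread: 25.0111 − 14.1300 = 10.88 m/s.

10.88 m/s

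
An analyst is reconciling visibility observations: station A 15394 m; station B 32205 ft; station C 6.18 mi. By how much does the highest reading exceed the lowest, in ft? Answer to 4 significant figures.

18300 ft

station A: 15394 m = 50505.25 ft.
station C: 6.18 SM = 32630.40 ft.
Spread: 50505.25 − 32205.00 = 18300 ft.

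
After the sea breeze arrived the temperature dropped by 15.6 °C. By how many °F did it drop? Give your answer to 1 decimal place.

Converting a difference, only the 9/5 scale factor applies: Δ°F = 15.6 × 1.8 = 28.1 °F.

28.1 °F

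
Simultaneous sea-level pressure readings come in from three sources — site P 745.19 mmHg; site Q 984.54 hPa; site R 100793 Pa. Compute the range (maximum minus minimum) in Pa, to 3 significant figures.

2340 Pa

site P: 745.19 mmHg = 99350.51 Pa.
site Q: 984.54 hPa = 98454.00 Pa.
Spread: 100793.00 − 98454.00 = 2340 Pa.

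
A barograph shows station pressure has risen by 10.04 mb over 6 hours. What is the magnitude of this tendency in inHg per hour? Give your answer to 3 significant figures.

0.0494 inHg per hour

10.04 mb / 6 h × 0.02953 inHg/mb = 0.0494 inHg/h.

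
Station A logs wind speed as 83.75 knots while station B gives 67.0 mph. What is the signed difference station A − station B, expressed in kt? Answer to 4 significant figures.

station B: 67.0 mph = 58.2214 kt.
Difference: 83.7500 − 58.2214 = 25.53 kt.

25.53 kt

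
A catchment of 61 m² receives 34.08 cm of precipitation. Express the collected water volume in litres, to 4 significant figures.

Depth: 34.08 cm × 10 = 340.8 mm.
1 mm over 1 m² is 1 L, so volume = 340.8 × 61 = 20788.8 L ≈ 20790 L.

20790 litres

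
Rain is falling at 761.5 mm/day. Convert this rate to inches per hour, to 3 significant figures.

761.5 mm/day × 0.0393701 in/mm × 0.0416667 day/hour = 1.25 in/hour.

1.25 in/hour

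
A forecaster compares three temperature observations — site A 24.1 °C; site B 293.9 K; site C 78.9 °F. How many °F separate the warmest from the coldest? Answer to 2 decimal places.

9.55 °F

site B: 293.9 K = 20.750 °C.
site C: 78.9 °F = 26.056 °C.
Spread: 26.056 − 20.750 = 5.306 °C = 9.55 °F.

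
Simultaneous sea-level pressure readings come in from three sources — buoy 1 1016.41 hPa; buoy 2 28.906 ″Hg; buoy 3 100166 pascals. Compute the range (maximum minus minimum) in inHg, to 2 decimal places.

buoy 1: 1016.41 hPa = 30.0146 inHg.
buoy 3: 100166 Pa = 29.5790 inHg.
Spread: 30.0146 − 28.9060 = 1.11 inHg.

1.11 inHg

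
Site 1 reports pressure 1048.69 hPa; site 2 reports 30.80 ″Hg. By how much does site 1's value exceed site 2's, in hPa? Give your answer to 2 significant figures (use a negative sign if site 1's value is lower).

5.7 hPa

site 2: 30.80 inHg = 1043.008 hPa.
Difference: 1048.690 − 1043.008 = 5.7 hPa.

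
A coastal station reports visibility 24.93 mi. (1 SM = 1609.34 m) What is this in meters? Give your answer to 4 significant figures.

40120 m

1 SM = 1609.34 m, so 24.93 × 1609.34 = 40120 m.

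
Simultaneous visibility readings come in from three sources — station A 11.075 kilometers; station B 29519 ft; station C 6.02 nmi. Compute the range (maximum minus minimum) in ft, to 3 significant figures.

7060 ft

station A: 11.075 km = 36335.30 ft.
station C: 6.02 nmi = 36578.22 ft.
Spread: 36578.22 − 29519.00 = 7060 ft.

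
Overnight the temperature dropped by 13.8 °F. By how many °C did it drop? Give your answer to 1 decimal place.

7.7 °C

For a temperature change the 32° offset cancels: Δ°C = 13.8 × 0.5556 = 7.7 °C.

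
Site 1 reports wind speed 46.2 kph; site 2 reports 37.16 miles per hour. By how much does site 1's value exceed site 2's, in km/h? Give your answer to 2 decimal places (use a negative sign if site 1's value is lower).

-13.60 km/h

site 2: 37.16 mph = 59.8032 km/h.
Difference: 46.2000 − 59.8032 = -13.60 km/h.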